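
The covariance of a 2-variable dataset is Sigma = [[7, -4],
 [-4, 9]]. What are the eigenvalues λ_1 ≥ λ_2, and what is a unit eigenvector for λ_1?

Step 1 — characteristic polynomial of 2×2 Sigma:
  det(Sigma - λI) = λ² - trace · λ + det = 0.
  trace = 7 + 9 = 16, det = 7·9 - (-4)² = 47.
Step 2 — discriminant:
  Δ = trace² - 4·det = 256 - 188 = 68.
Step 3 — eigenvalues:
  λ = (trace ± √Δ)/2 = (16 ± 8.2462)/2,
  λ_1 = 12.1231,  λ_2 = 3.8769.

Step 4 — unit eigenvector for λ_1: solve (Sigma - λ_1 I)v = 0. First row:
  (7 - 12.1231)·v_x + (-4)·v_y = 0, i.e. (-5.1231)·v_x + (-4)·v_y = 0,
  so v ∝ (b, λ_1 - a) = (-4, 5.1231); multiply by -1 so the first entry is positive: u = (4, -5.1231).
  ||u|| = √((4)² + (-5.1231)²) = √(42.2462) ≈ 6.4997,
  v_1 = u/||u|| ≈ (0.6154, -0.7882) (||v_1|| = 1).

λ_1 = 12.1231,  λ_2 = 3.8769;  v_1 ≈ (0.6154, -0.7882)


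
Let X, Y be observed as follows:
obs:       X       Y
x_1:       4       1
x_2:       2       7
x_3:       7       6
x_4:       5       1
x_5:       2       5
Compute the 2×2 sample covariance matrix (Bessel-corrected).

Step 1 — column means:
  mean(X) = (4 + 2 + 7 + 5 + 2) / 5 = 20/5 = 4
  mean(Y) = (1 + 7 + 6 + 1 + 5) / 5 = 20/5 = 4

Step 2 — sample covariance S[i,j] = (1/(n-1)) · Σ_k (x_{k,i} - mean_i) · (x_{k,j} - mean_j), with n-1 = 4.
  S[X,X] = ((0)·(0) + (-2)·(-2) + (3)·(3) + (1)·(1) + (-2)·(-2)) / 4 = 18/4 = 4.5
  S[X,Y] = ((0)·(-3) + (-2)·(3) + (3)·(2) + (1)·(-3) + (-2)·(1)) / 4 = -5/4 = -1.25
  S[Y,Y] = ((-3)·(-3) + (3)·(3) + (2)·(2) + (-3)·(-3) + (1)·(1)) / 4 = 32/4 = 8

S is symmetric (S[j,i] = S[i,j]). Assembling:

S = [[4.5, -1.25],
 [-1.25, 8]]


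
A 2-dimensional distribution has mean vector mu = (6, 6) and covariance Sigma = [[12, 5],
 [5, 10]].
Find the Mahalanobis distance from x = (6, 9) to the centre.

Step 1 — centre the observation: (x - mu) = (0, 3).

Step 2 — invert Sigma. det(Sigma) = 12·10 - (5)² = 95.
  Sigma^{-1} = (1/det) · [[d, -b], [-b, a]] = [[0.1053, -0.0526],
 [-0.0526, 0.1263]].

Step 3 — form the quadratic (x - mu)^T · Sigma^{-1} · (x - mu):
  Sigma^{-1} · (x - mu) = (-0.1579, 0.3789).
  (x - mu)^T · [Sigma^{-1} · (x - mu)] = (0)·(-0.1579) + (3)·(0.3789) = 1.1368.

Step 4 — take square root: d = √(1.1368) ≈ 1.0662.

d(x, mu) = √(1.1368) ≈ 1.0662


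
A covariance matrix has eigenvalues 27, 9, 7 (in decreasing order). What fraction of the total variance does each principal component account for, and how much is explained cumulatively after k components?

Step 1 — total variance = trace(Sigma) = Σ λ_i = 27 + 9 + 7 = 43.

Step 2 — fraction explained by component i = λ_i / Σ λ:
  PC1: 27/43 = 0.6279
  PC2: 9/43 = 0.2093
  PC3: 7/43 = 0.1628

Step 3 — cumulative fraction after k components = (λ_1 + ... + λ_k) / Σ λ:
  k = 1: 27/43 = 0.6279
  k = 2: (27 + 9)/43 = 36/43 = 0.8372
  k = 3: (27 + 9 + 7)/43 = 43/43 = 1

Summary (fraction, with percent):

explained: PC1 0.6279 (62.79%), PC2 0.2093 (20.93%), PC3 0.1628 (16.28%);  cumulative: 0.6279, 0.8372, 1


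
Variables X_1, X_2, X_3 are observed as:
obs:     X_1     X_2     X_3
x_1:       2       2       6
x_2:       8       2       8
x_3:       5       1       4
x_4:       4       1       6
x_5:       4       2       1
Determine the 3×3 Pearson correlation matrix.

Step 1 — column means:
  mean(X_1) = (2 + 8 + 5 + 4 + 4) / 5 = 23/5 = 4.6
  mean(X_2) = (2 + 2 + 1 + 1 + 2) / 5 = 8/5 = 1.6
  mean(X_3) = (6 + 8 + 4 + 6 + 1) / 5 = 25/5 = 5

Step 2 — sample variances and covariances s[i,j] = (1/(n-1)) · Σ_k (x_{k,i} - mean_i) · (x_{k,j} - mean_j), with n-1 = 4:
  s[X_1,X_1] = ((-2.6)·(-2.6) + (3.4)·(3.4) + (0.4)·(0.4) + (-0.6)·(-0.6) + (-0.6)·(-0.6)) / 4 = 19.2/4 = 4.8
  s[X_1,X_2] = ((-2.6)·(0.4) + (3.4)·(0.4) + (0.4)·(-0.6) + (-0.6)·(-0.6) + (-0.6)·(0.4)) / 4 = 0.2/4 = 0.05
  s[X_1,X_3] = ((-2.6)·(1) + (3.4)·(3) + (0.4)·(-1) + (-0.6)·(1) + (-0.6)·(-4)) / 4 = 9/4 = 2.25
  s[X_2,X_2] = ((0.4)·(0.4) + (0.4)·(0.4) + (-0.6)·(-0.6) + (-0.6)·(-0.6) + (0.4)·(0.4)) / 4 = 1.2/4 = 0.3
  s[X_2,X_3] = ((0.4)·(1) + (0.4)·(3) + (-0.6)·(-1) + (-0.6)·(1) + (0.4)·(-4)) / 4 = 0/4 = 0
  s[X_3,X_3] = ((1)·(1) + (3)·(3) + (-1)·(-1) + (1)·(1) + (-4)·(-4)) / 4 = 28/4 = 7
  Sample standard deviations s_i = √(s[i,i]):
  s(X_1) = √(4.8) = 2.1909
  s(X_2) = √(0.3) = 0.5477
  s(X_3) = √(7) = 2.6458

Step 3 — r_{ij} = s_{ij} / (s_i · s_j):
  r[X_1,X_1] = 1 (diagonal).
  r[X_1,X_2] = 0.05 / (2.1909 · 0.5477) = 0.05 / 1.2 = 0.0417
  r[X_1,X_3] = 2.25 / (2.1909 · 2.6458) = 2.25 / 5.7966 = 0.3882
  r[X_2,X_2] = 1 (diagonal).
  r[X_2,X_3] = 0 / (0.5477 · 2.6458) = 0 / 1.4491 = 0
  r[X_3,X_3] = 1 (diagonal).

R is symmetric with unit diagonal. Assembling:

R = [[1, 0.0417, 0.3882],
 [0.0417, 1, 0],
 [0.3882, 0, 1]]


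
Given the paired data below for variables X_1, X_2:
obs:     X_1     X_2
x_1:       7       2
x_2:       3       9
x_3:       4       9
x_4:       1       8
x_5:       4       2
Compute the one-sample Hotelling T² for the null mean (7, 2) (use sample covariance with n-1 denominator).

Step 1 — sample mean vector:
  mean(X_1) = (7 + 3 + 4 + 1 + 4) / 5 = 19/5 = 3.8
  mean(X_2) = (2 + 9 + 9 + 8 + 2) / 5 = 30/5 = 6
  x̄ = (3.8, 6),  deviation x̄ - mu_0 = (3.8, 6) - (7, 2) = (-3.2, 4).

Step 2 — sample covariance matrix, S[i,j] = (1/(n-1)) · Σ_k (x_{k,i} - mean_i) · (x_{k,j} - mean_j), divisor n-1 = 4:
  S[X_1,X_1] = ((3.2)·(3.2) + (-0.8)·(-0.8) + (0.2)·(0.2) + (-2.8)·(-2.8) + (0.2)·(0.2)) / 4 = 18.8/4 = 4.7
  S[X_1,X_2] = ((3.2)·(-4) + (-0.8)·(3) + (0.2)·(3) + (-2.8)·(2) + (0.2)·(-4)) / 4 = -21/4 = -5.25
  S[X_2,X_2] = ((-4)·(-4) + (3)·(3) + (3)·(3) + (2)·(2) + (-4)·(-4)) / 4 = 54/4 = 13.5
  S = [[4.7, -5.25],
 [-5.25, 13.5]].

Step 3 — invert S. det(S) = 4.7·13.5 - (-5.25)² = 35.8875.
  S^{-1} = (1/det) · [[d, -b], [-b, a]] = [[0.3762, 0.1463],
 [0.1463, 0.131]].

Step 4 — quadratic form (x̄ - mu_0)^T · S^{-1} · (x̄ - mu_0):
  S^{-1} · (x̄ - mu_0) = (-0.6186, 0.0557),
  (x̄ - mu_0)^T · [...] = (-3.2)·(-0.6186) + (4)·(0.0557) = 2.2024.

Step 5 — scale by n: T² = 5 · 2.2024 = 11.0122.

T² ≈ 11.0122


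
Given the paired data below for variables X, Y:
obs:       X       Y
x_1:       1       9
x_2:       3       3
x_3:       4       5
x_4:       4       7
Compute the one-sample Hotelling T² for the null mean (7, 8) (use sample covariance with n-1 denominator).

Step 1 — sample mean vector:
  mean(X) = (1 + 3 + 4 + 4) / 4 = 12/4 = 3
  mean(Y) = (9 + 3 + 5 + 7) / 4 = 24/4 = 6
  x̄ = (3, 6),  deviation x̄ - mu_0 = (3, 6) - (7, 8) = (-4, -2).

Step 2 — sample covariance matrix, S[i,j] = (1/(n-1)) · Σ_k (x_{k,i} - mean_i) · (x_{k,j} - mean_j), divisor n-1 = 3:
  S[X,X] = ((-2)·(-2) + (0)·(0) + (1)·(1) + (1)·(1)) / 3 = 6/3 = 2
  S[X,Y] = ((-2)·(3) + (0)·(-3) + (1)·(-1) + (1)·(1)) / 3 = -6/3 = -2
  S[Y,Y] = ((3)·(3) + (-3)·(-3) + (-1)·(-1) + (1)·(1)) / 3 = 20/3 = 6.6667
  S = [[2, -2],
 [-2, 6.6667]].

Step 3 — invert S. det(S) = 2·6.6667 - (-2)² = 9.3333.
  S^{-1} = (1/det) · [[d, -b], [-b, a]] = [[0.7143, 0.2143],
 [0.2143, 0.2143]].

Step 4 — quadratic form (x̄ - mu_0)^T · S^{-1} · (x̄ - mu_0):
  S^{-1} · (x̄ - mu_0) = (-3.2857, -1.2857),
  (x̄ - mu_0)^T · [...] = (-4)·(-3.2857) + (-2)·(-1.2857) = 15.7143.

Step 5 — scale by n: T² = 4 · 15.7143 = 62.8571.

T² ≈ 62.8571


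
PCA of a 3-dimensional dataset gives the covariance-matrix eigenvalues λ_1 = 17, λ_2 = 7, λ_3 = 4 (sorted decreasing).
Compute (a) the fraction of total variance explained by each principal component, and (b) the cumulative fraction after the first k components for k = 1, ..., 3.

Step 1 — total variance = trace(Sigma) = Σ λ_i = 17 + 7 + 4 = 28.

Step 2 — fraction explained by component i = λ_i / Σ λ:
  PC1: 17/28 = 0.6071
  PC2: 7/28 = 0.25
  PC3: 4/28 = 0.1429

Step 3 — cumulative fraction after k components = (λ_1 + ... + λ_k) / Σ λ:
  k = 1: 17/28 = 0.6071
  k = 2: (17 + 7)/28 = 24/28 = 0.8571
  k = 3: (17 + 7 + 4)/28 = 28/28 = 1

Summary (fraction, with percent):

explained: PC1 0.6071 (60.71%), PC2 0.25 (25%), PC3 0.1429 (14.29%);  cumulative: 0.6071, 0.8571, 1


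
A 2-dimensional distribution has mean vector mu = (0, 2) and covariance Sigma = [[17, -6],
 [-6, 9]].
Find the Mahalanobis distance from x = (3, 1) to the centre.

Step 1 — centre the observation: (x - mu) = (3, -1).

Step 2 — invert Sigma. det(Sigma) = 17·9 - (-6)² = 117.
  Sigma^{-1} = (1/det) · [[d, -b], [-b, a]] = [[0.0769, 0.0513],
 [0.0513, 0.1453]].

Step 3 — form the quadratic (x - mu)^T · Sigma^{-1} · (x - mu):
  Sigma^{-1} · (x - mu) = (0.1795, 0.0085).
  (x - mu)^T · [Sigma^{-1} · (x - mu)] = (3)·(0.1795) + (-1)·(0.0085) = 0.5299.

Step 4 — take square root: d = √(0.5299) ≈ 0.728.

d(x, mu) = √(0.5299) ≈ 0.728


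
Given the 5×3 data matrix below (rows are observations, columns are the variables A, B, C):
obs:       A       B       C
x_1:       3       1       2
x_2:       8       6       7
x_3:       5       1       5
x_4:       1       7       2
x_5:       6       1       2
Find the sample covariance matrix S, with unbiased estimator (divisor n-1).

Step 1 — column means:
  mean(A) = (3 + 8 + 5 + 1 + 6) / 5 = 23/5 = 4.6
  mean(B) = (1 + 6 + 1 + 7 + 1) / 5 = 16/5 = 3.2
  mean(C) = (2 + 7 + 5 + 2 + 2) / 5 = 18/5 = 3.6

Step 2 — sample covariance S[i,j] = (1/(n-1)) · Σ_k (x_{k,i} - mean_i) · (x_{k,j} - mean_j), with n-1 = 4.
  S[A,A] = ((-1.6)·(-1.6) + (3.4)·(3.4) + (0.4)·(0.4) + (-3.6)·(-3.6) + (1.4)·(1.4)) / 4 = 29.2/4 = 7.3
  S[A,B] = ((-1.6)·(-2.2) + (3.4)·(2.8) + (0.4)·(-2.2) + (-3.6)·(3.8) + (1.4)·(-2.2)) / 4 = -4.6/4 = -1.15
  S[A,C] = ((-1.6)·(-1.6) + (3.4)·(3.4) + (0.4)·(1.4) + (-3.6)·(-1.6) + (1.4)·(-1.6)) / 4 = 18.2/4 = 4.55
  S[B,B] = ((-2.2)·(-2.2) + (2.8)·(2.8) + (-2.2)·(-2.2) + (3.8)·(3.8) + (-2.2)·(-2.2)) / 4 = 36.8/4 = 9.2
  S[B,C] = ((-2.2)·(-1.6) + (2.8)·(3.4) + (-2.2)·(1.4) + (3.8)·(-1.6) + (-2.2)·(-1.6)) / 4 = 7.4/4 = 1.85
  S[C,C] = ((-1.6)·(-1.6) + (3.4)·(3.4) + (1.4)·(1.4) + (-1.6)·(-1.6) + (-1.6)·(-1.6)) / 4 = 21.2/4 = 5.3

S is symmetric (S[j,i] = S[i,j]). Assembling:

S = [[7.3, -1.15, 4.55],
 [-1.15, 9.2, 1.85],
 [4.55, 1.85, 5.3]]


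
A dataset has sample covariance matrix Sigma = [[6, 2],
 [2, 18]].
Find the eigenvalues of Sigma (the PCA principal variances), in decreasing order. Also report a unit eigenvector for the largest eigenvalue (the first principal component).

Step 1 — characteristic polynomial of 2×2 Sigma:
  det(Sigma - λI) = λ² - trace · λ + det = 0.
  trace = 6 + 18 = 24, det = 6·18 - (2)² = 104.
Step 2 — discriminant:
  Δ = trace² - 4·det = 576 - 416 = 160.
Step 3 — eigenvalues:
  λ = (trace ± √Δ)/2 = (24 ± 12.6491)/2,
  λ_1 = 18.3246,  λ_2 = 5.6754.

Step 4 — unit eigenvector for λ_1: solve (Sigma - λ_1 I)v = 0. First row:
  (6 - 18.3246)·v_x + (2)·v_y = 0, i.e. (-12.3246)·v_x + (2)·v_y = 0,
  so v ∝ (b, λ_1 - a) = (2, 12.3246) = u.
  ||u|| = √((2)² + (12.3246)²) = √(155.8947) ≈ 12.4858,
  v_1 = u/||u|| ≈ (0.1602, 0.9871) (||v_1|| = 1).

λ_1 = 18.3246,  λ_2 = 5.6754;  v_1 ≈ (0.1602, 0.9871)


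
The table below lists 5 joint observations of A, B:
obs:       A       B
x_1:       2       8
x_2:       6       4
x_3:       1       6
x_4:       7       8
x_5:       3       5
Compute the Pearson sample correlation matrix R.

Step 1 — column means:
  mean(A) = (2 + 6 + 1 + 7 + 3) / 5 = 19/5 = 3.8
  mean(B) = (8 + 4 + 6 + 8 + 5) / 5 = 31/5 = 6.2

Step 2 — sample variances and covariances s[i,j] = (1/(n-1)) · Σ_k (x_{k,i} - mean_i) · (x_{k,j} - mean_j), with n-1 = 4:
  s[A,A] = ((-1.8)·(-1.8) + (2.2)·(2.2) + (-2.8)·(-2.8) + (3.2)·(3.2) + (-0.8)·(-0.8)) / 4 = 26.8/4 = 6.7
  s[A,B] = ((-1.8)·(1.8) + (2.2)·(-2.2) + (-2.8)·(-0.2) + (3.2)·(1.8) + (-0.8)·(-1.2)) / 4 = -0.8/4 = -0.2
  s[B,B] = ((1.8)·(1.8) + (-2.2)·(-2.2) + (-0.2)·(-0.2) + (1.8)·(1.8) + (-1.2)·(-1.2)) / 4 = 12.8/4 = 3.2
  Sample standard deviations s_i = √(s[i,i]):
  s(A) = √(6.7) = 2.5884
  s(B) = √(3.2) = 1.7889

Step 3 — r_{ij} = s_{ij} / (s_i · s_j):
  r[A,A] = 1 (diagonal).
  r[A,B] = -0.2 / (2.5884 · 1.7889) = -0.2 / 4.6303 = -0.0432
  r[B,B] = 1 (diagonal).

R is symmetric with unit diagonal. Assembling:

R = [[1, -0.0432],
 [-0.0432, 1]]


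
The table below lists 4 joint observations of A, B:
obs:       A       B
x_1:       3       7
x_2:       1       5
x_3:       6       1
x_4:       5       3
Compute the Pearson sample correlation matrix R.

Step 1 — column means:
  mean(A) = (3 + 1 + 6 + 5) / 4 = 15/4 = 3.75
  mean(B) = (7 + 5 + 1 + 3) / 4 = 16/4 = 4

Step 2 — sample variances and covariances s[i,j] = (1/(n-1)) · Σ_k (x_{k,i} - mean_i) · (x_{k,j} - mean_j), with n-1 = 3:
  s[A,A] = ((-0.75)·(-0.75) + (-2.75)·(-2.75) + (2.25)·(2.25) + (1.25)·(1.25)) / 3 = 14.75/3 = 4.9167
  s[A,B] = ((-0.75)·(3) + (-2.75)·(1) + (2.25)·(-3) + (1.25)·(-1)) / 3 = -13/3 = -4.3333
  s[B,B] = ((3)·(3) + (1)·(1) + (-3)·(-3) + (-1)·(-1)) / 3 = 20/3 = 6.6667
  Sample standard deviations s_i = √(s[i,i]):
  s(A) = √(4.9167) = 2.2174
  s(B) = √(6.6667) = 2.582

Step 3 — r_{ij} = s_{ij} / (s_i · s_j):
  r[A,A] = 1 (diagonal).
  r[A,B] = -4.3333 / (2.2174 · 2.582) = -4.3333 / 5.7252 = -0.7569
  r[B,B] = 1 (diagonal).

R is symmetric with unit diagonal. Assembling:

R = [[1, -0.7569],
 [-0.7569, 1]]


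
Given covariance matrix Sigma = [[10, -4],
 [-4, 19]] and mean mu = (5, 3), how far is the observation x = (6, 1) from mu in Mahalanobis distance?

Step 1 — centre the observation: (x - mu) = (1, -2).

Step 2 — invert Sigma. det(Sigma) = 10·19 - (-4)² = 174.
  Sigma^{-1} = (1/det) · [[d, -b], [-b, a]] = [[0.1092, 0.023],
 [0.023, 0.0575]].

Step 3 — form the quadratic (x - mu)^T · Sigma^{-1} · (x - mu):
  Sigma^{-1} · (x - mu) = (0.0632, -0.092).
  (x - mu)^T · [Sigma^{-1} · (x - mu)] = (1)·(0.0632) + (-2)·(-0.092) = 0.2471.

Step 4 — take square root: d = √(0.2471) ≈ 0.4971.

d(x, mu) = √(0.2471) ≈ 0.4971


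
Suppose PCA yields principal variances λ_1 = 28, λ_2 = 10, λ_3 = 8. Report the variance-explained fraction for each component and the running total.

Step 1 — total variance = trace(Sigma) = Σ λ_i = 28 + 10 + 8 = 46.

Step 2 — fraction explained by component i = λ_i / Σ λ:
  PC1: 28/46 = 0.6087
  PC2: 10/46 = 0.2174
  PC3: 8/46 = 0.1739

Step 3 — cumulative fraction after k components = (λ_1 + ... + λ_k) / Σ λ:
  k = 1: 28/46 = 0.6087
  k = 2: (28 + 10)/46 = 38/46 = 0.8261
  k = 3: (28 + 10 + 8)/46 = 46/46 = 1

Summary (fraction, with percent):

explained: PC1 0.6087 (60.87%), PC2 0.2174 (21.74%), PC3 0.1739 (17.39%);  cumulative: 0.6087, 0.8261, 1


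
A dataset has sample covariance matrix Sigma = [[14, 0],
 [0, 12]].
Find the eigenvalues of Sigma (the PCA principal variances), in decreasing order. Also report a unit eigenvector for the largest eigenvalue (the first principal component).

Step 1 — characteristic polynomial of 2×2 Sigma:
  det(Sigma - λI) = λ² - trace · λ + det = 0.
  trace = 14 + 12 = 26, det = 14·12 - (0)² = 168.
Step 2 — discriminant:
  Δ = trace² - 4·det = 676 - 672 = 4.
Step 3 — eigenvalues:
  λ = (trace ± √Δ)/2 = (26 ± 2)/2,
  λ_1 = 14,  λ_2 = 12.

Step 4 — unit eigenvector for λ_1: Sigma is diagonal, so its eigenvectors are the coordinate axes. λ_1 = 14 is the diagonal entry on the first coordinate axis, hence
  v_1 = (1, 0) (||v_1|| = 1).

λ_1 = 14,  λ_2 = 12;  v_1 ≈ (1, 0)


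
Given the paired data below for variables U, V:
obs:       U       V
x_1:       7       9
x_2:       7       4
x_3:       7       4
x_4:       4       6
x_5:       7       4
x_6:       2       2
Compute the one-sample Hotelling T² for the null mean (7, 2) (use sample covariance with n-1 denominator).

Step 1 — sample mean vector:
  mean(U) = (7 + 7 + 7 + 4 + 7 + 2) / 6 = 34/6 = 5.6667
  mean(V) = (9 + 4 + 4 + 6 + 4 + 2) / 6 = 29/6 = 4.8333
  x̄ = (5.6667, 4.8333),  deviation x̄ - mu_0 = (5.6667, 4.8333) - (7, 2) = (-1.3333, 2.8333).

Step 2 — sample covariance matrix, S[i,j] = (1/(n-1)) · Σ_k (x_{k,i} - mean_i) · (x_{k,j} - mean_j), divisor n-1 = 5:
  S[U,U] = ((1.3333)·(1.3333) + (1.3333)·(1.3333) + (1.3333)·(1.3333) + (-1.6667)·(-1.6667) + (1.3333)·(1.3333) + (-3.6667)·(-3.6667)) / 5 = 23.3333/5 = 4.6667
  S[U,V] = ((1.3333)·(4.1667) + (1.3333)·(-0.8333) + (1.3333)·(-0.8333) + (-1.6667)·(1.1667) + (1.3333)·(-0.8333) + (-3.6667)·(-2.8333)) / 5 = 10.6667/5 = 2.1333
  S[V,V] = ((4.1667)·(4.1667) + (-0.8333)·(-0.8333) + (-0.8333)·(-0.8333) + (1.1667)·(1.1667) + (-0.8333)·(-0.8333) + (-2.8333)·(-2.8333)) / 5 = 28.8333/5 = 5.7667
  S = [[4.6667, 2.1333],
 [2.1333, 5.7667]].

Step 3 — invert S. det(S) = 4.6667·5.7667 - (2.1333)² = 22.36.
  S^{-1} = (1/det) · [[d, -b], [-b, a]] = [[0.2579, -0.0954],
 [-0.0954, 0.2087]].

Step 4 — quadratic form (x̄ - mu_0)^T · S^{-1} · (x̄ - mu_0):
  S^{-1} · (x̄ - mu_0) = (-0.6142, 0.7185),
  (x̄ - mu_0)^T · [...] = (-1.3333)·(-0.6142) + (2.8333)·(0.7185) = 2.8548.

Step 5 — scale by n: T² = 6 · 2.8548 = 17.1288.

T² ≈ 17.1288


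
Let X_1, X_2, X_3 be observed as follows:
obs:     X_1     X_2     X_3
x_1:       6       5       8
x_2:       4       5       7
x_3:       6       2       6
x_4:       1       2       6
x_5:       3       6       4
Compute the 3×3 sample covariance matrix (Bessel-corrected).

Step 1 — column means:
  mean(X_1) = (6 + 4 + 6 + 1 + 3) / 5 = 20/5 = 4
  mean(X_2) = (5 + 5 + 2 + 2 + 6) / 5 = 20/5 = 4
  mean(X_3) = (8 + 7 + 6 + 6 + 4) / 5 = 31/5 = 6.2

Step 2 — sample covariance S[i,j] = (1/(n-1)) · Σ_k (x_{k,i} - mean_i) · (x_{k,j} - mean_j), with n-1 = 4.
  S[X_1,X_1] = ((2)·(2) + (0)·(0) + (2)·(2) + (-3)·(-3) + (-1)·(-1)) / 4 = 18/4 = 4.5
  S[X_1,X_2] = ((2)·(1) + (0)·(1) + (2)·(-2) + (-3)·(-2) + (-1)·(2)) / 4 = 2/4 = 0.5
  S[X_1,X_3] = ((2)·(1.8) + (0)·(0.8) + (2)·(-0.2) + (-3)·(-0.2) + (-1)·(-2.2)) / 4 = 6/4 = 1.5
  S[X_2,X_2] = ((1)·(1) + (1)·(1) + (-2)·(-2) + (-2)·(-2) + (2)·(2)) / 4 = 14/4 = 3.5
  S[X_2,X_3] = ((1)·(1.8) + (1)·(0.8) + (-2)·(-0.2) + (-2)·(-0.2) + (2)·(-2.2)) / 4 = -1/4 = -0.25
  S[X_3,X_3] = ((1.8)·(1.8) + (0.8)·(0.8) + (-0.2)·(-0.2) + (-0.2)·(-0.2) + (-2.2)·(-2.2)) / 4 = 8.8/4 = 2.2

S is symmetric (S[j,i] = S[i,j]). Assembling:

S = [[4.5, 0.5, 1.5],
 [0.5, 3.5, -0.25],
 [1.5, -0.25, 2.2]]


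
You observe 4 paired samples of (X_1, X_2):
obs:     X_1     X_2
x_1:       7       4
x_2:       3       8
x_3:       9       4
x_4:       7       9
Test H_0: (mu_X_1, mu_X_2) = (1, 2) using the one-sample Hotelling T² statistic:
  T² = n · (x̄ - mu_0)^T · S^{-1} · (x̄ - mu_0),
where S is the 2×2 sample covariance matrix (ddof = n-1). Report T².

Step 1 — sample mean vector:
  mean(X_1) = (7 + 3 + 9 + 7) / 4 = 26/4 = 6.5
  mean(X_2) = (4 + 8 + 4 + 9) / 4 = 25/4 = 6.25
  x̄ = (6.5, 6.25),  deviation x̄ - mu_0 = (6.5, 6.25) - (1, 2) = (5.5, 4.25).

Step 2 — sample covariance matrix, S[i,j] = (1/(n-1)) · Σ_k (x_{k,i} - mean_i) · (x_{k,j} - mean_j), divisor n-1 = 3:
  S[X_1,X_1] = ((0.5)·(0.5) + (-3.5)·(-3.5) + (2.5)·(2.5) + (0.5)·(0.5)) / 3 = 19/3 = 6.3333
  S[X_1,X_2] = ((0.5)·(-2.25) + (-3.5)·(1.75) + (2.5)·(-2.25) + (0.5)·(2.75)) / 3 = -11.5/3 = -3.8333
  S[X_2,X_2] = ((-2.25)·(-2.25) + (1.75)·(1.75) + (-2.25)·(-2.25) + (2.75)·(2.75)) / 3 = 20.75/3 = 6.9167
  S = [[6.3333, -3.8333],
 [-3.8333, 6.9167]].

Step 3 — invert S. det(S) = 6.3333·6.9167 - (-3.8333)² = 29.1111.
  S^{-1} = (1/det) · [[d, -b], [-b, a]] = [[0.2376, 0.1317],
 [0.1317, 0.2176]].

Step 4 — quadratic form (x̄ - mu_0)^T · S^{-1} · (x̄ - mu_0):
  S^{-1} · (x̄ - mu_0) = (1.8664, 1.6489),
  (x̄ - mu_0)^T · [...] = (5.5)·(1.8664) + (4.25)·(1.6489) = 17.2729.

Step 5 — scale by n: T² = 4 · 17.2729 = 69.0916.

T² ≈ 69.0916


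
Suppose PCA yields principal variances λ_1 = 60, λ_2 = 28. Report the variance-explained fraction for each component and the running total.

Step 1 — total variance = trace(Sigma) = Σ λ_i = 60 + 28 = 88.

Step 2 — fraction explained by component i = λ_i / Σ λ:
  PC1: 60/88 = 0.6818
  PC2: 28/88 = 0.3182

Step 3 — cumulative fraction after k components = (λ_1 + ... + λ_k) / Σ λ:
  k = 1: 60/88 = 0.6818
  k = 2: (60 + 28)/88 = 88/88 = 1

Summary (fraction, with percent):

explained: PC1 0.6818 (68.18%), PC2 0.3182 (31.82%);  cumulative: 0.6818, 1


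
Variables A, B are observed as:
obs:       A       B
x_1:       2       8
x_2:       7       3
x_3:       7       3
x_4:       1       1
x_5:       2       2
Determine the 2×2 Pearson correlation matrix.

Step 1 — column means:
  mean(A) = (2 + 7 + 7 + 1 + 2) / 5 = 19/5 = 3.8
  mean(B) = (8 + 3 + 3 + 1 + 2) / 5 = 17/5 = 3.4

Step 2 — sample variances and covariances s[i,j] = (1/(n-1)) · Σ_k (x_{k,i} - mean_i) · (x_{k,j} - mean_j), with n-1 = 4:
  s[A,A] = ((-1.8)·(-1.8) + (3.2)·(3.2) + (3.2)·(3.2) + (-2.8)·(-2.8) + (-1.8)·(-1.8)) / 4 = 34.8/4 = 8.7
  s[A,B] = ((-1.8)·(4.6) + (3.2)·(-0.4) + (3.2)·(-0.4) + (-2.8)·(-2.4) + (-1.8)·(-1.4)) / 4 = -1.6/4 = -0.4
  s[B,B] = ((4.6)·(4.6) + (-0.4)·(-0.4) + (-0.4)·(-0.4) + (-2.4)·(-2.4) + (-1.4)·(-1.4)) / 4 = 29.2/4 = 7.3
  Sample standard deviations s_i = √(s[i,i]):
  s(A) = √(8.7) = 2.9496
  s(B) = √(7.3) = 2.7019

Step 3 — r_{ij} = s_{ij} / (s_i · s_j):
  r[A,A] = 1 (diagonal).
  r[A,B] = -0.4 / (2.9496 · 2.7019) = -0.4 / 7.9693 = -0.0502
  r[B,B] = 1 (diagonal).

R is symmetric with unit diagonal. Assembling:

R = [[1, -0.0502],
 [-0.0502, 1]]


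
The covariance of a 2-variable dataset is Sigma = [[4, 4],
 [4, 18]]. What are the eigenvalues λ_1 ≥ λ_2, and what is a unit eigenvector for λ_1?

Step 1 — characteristic polynomial of 2×2 Sigma:
  det(Sigma - λI) = λ² - trace · λ + det = 0.
  trace = 4 + 18 = 22, det = 4·18 - (4)² = 56.
Step 2 — discriminant:
  Δ = trace² - 4·det = 484 - 224 = 260.
Step 3 — eigenvalues:
  λ = (trace ± √Δ)/2 = (22 ± 16.1245)/2,
  λ_1 = 19.0623,  λ_2 = 2.9377.

Step 4 — unit eigenvector for λ_1: solve (Sigma - λ_1 I)v = 0. First row:
  (4 - 19.0623)·v_x + (4)·v_y = 0, i.e. (-15.0623)·v_x + (4)·v_y = 0,
  so v ∝ (b, λ_1 - a) = (4, 15.0623) = u.
  ||u|| = √((4)² + (15.0623)²) = √(242.8716) ≈ 15.5843,
  v_1 = u/||u|| ≈ (0.2567, 0.9665) (||v_1|| = 1).

λ_1 = 19.0623,  λ_2 = 2.9377;  v_1 ≈ (0.2567, 0.9665)


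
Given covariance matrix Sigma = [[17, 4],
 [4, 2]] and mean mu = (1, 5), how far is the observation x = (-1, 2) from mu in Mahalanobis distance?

Step 1 — centre the observation: (x - mu) = (-2, -3).

Step 2 — invert Sigma. det(Sigma) = 17·2 - (4)² = 18.
  Sigma^{-1} = (1/det) · [[d, -b], [-b, a]] = [[0.1111, -0.2222],
 [-0.2222, 0.9444]].

Step 3 — form the quadratic (x - mu)^T · Sigma^{-1} · (x - mu):
  Sigma^{-1} · (x - mu) = (0.4444, -2.3889).
  (x - mu)^T · [Sigma^{-1} · (x - mu)] = (-2)·(0.4444) + (-3)·(-2.3889) = 6.2778.

Step 4 — take square root: d = √(6.2778) ≈ 2.5055.

d(x, mu) = √(6.2778) ≈ 2.5055


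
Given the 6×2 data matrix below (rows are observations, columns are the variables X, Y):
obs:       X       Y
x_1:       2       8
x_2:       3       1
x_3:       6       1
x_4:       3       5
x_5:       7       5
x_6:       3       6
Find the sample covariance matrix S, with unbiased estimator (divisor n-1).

Step 1 — column means:
  mean(X) = (2 + 3 + 6 + 3 + 7 + 3) / 6 = 24/6 = 4
  mean(Y) = (8 + 1 + 1 + 5 + 5 + 6) / 6 = 26/6 = 4.3333

Step 2 — sample covariance S[i,j] = (1/(n-1)) · Σ_k (x_{k,i} - mean_i) · (x_{k,j} - mean_j), with n-1 = 5.
  S[X,X] = ((-2)·(-2) + (-1)·(-1) + (2)·(2) + (-1)·(-1) + (3)·(3) + (-1)·(-1)) / 5 = 20/5 = 4
  S[X,Y] = ((-2)·(3.6667) + (-1)·(-3.3333) + (2)·(-3.3333) + (-1)·(0.6667) + (3)·(0.6667) + (-1)·(1.6667)) / 5 = -11/5 = -2.2
  S[Y,Y] = ((3.6667)·(3.6667) + (-3.3333)·(-3.3333) + (-3.3333)·(-3.3333) + (0.6667)·(0.6667) + (0.6667)·(0.6667) + (1.6667)·(1.6667)) / 5 = 39.3333/5 = 7.8667

S is symmetric (S[j,i] = S[i,j]). Assembling:

S = [[4, -2.2],
 [-2.2, 7.8667]]


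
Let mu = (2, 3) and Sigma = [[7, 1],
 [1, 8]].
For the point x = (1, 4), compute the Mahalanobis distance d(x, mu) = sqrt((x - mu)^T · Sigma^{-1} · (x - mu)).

Step 1 — centre the observation: (x - mu) = (-1, 1).

Step 2 — invert Sigma. det(Sigma) = 7·8 - (1)² = 55.
  Sigma^{-1} = (1/det) · [[d, -b], [-b, a]] = [[0.1455, -0.0182],
 [-0.0182, 0.1273]].

Step 3 — form the quadratic (x - mu)^T · Sigma^{-1} · (x - mu):
  Sigma^{-1} · (x - mu) = (-0.1636, 0.1455).
  (x - mu)^T · [Sigma^{-1} · (x - mu)] = (-1)·(-0.1636) + (1)·(0.1455) = 0.3091.

Step 4 — take square root: d = √(0.3091) ≈ 0.556.

d(x, mu) = √(0.3091) ≈ 0.556


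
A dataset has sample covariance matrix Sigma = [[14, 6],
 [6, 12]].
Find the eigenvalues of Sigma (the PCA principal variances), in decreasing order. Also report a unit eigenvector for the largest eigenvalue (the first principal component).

Step 1 — characteristic polynomial of 2×2 Sigma:
  det(Sigma - λI) = λ² - trace · λ + det = 0.
  trace = 14 + 12 = 26, det = 14·12 - (6)² = 132.
Step 2 — discriminant:
  Δ = trace² - 4·det = 676 - 528 = 148.
Step 3 — eigenvalues:
  λ = (trace ± √Δ)/2 = (26 ± 12.1655)/2,
  λ_1 = 19.0828,  λ_2 = 6.9172.

Step 4 — unit eigenvector for λ_1: solve (Sigma - λ_1 I)v = 0. First row:
  (14 - 19.0828)·v_x + (6)·v_y = 0, i.e. (-5.0828)·v_x + (6)·v_y = 0,
  so v ∝ (b, λ_1 - a) = (6, 5.0828) = u.
  ||u|| = √((6)² + (5.0828)²) = √(61.8345) ≈ 7.8635,
  v_1 = u/||u|| ≈ (0.763, 0.6464) (||v_1|| = 1).

λ_1 = 19.0828,  λ_2 = 6.9172;  v_1 ≈ (0.763, 0.6464)


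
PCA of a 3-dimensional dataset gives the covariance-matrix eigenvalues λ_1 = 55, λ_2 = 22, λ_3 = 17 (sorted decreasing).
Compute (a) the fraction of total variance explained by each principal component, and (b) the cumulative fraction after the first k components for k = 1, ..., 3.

Step 1 — total variance = trace(Sigma) = Σ λ_i = 55 + 22 + 17 = 94.

Step 2 — fraction explained by component i = λ_i / Σ λ:
  PC1: 55/94 = 0.5851
  PC2: 22/94 = 0.234
  PC3: 17/94 = 0.1809

Step 3 — cumulative fraction after k components = (λ_1 + ... + λ_k) / Σ λ:
  k = 1: 55/94 = 0.5851
  k = 2: (55 + 22)/94 = 77/94 = 0.8191
  k = 3: (55 + 22 + 17)/94 = 94/94 = 1

Summary (fraction, with percent):

explained: PC1 0.5851 (58.51%), PC2 0.234 (23.4%), PC3 0.1809 (18.09%);  cumulative: 0.5851, 0.8191, 1


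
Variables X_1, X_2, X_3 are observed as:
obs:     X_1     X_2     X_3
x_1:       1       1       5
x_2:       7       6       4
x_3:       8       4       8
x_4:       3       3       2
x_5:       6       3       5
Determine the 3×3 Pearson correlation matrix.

Step 1 — column means:
  mean(X_1) = (1 + 7 + 8 + 3 + 6) / 5 = 25/5 = 5
  mean(X_2) = (1 + 6 + 4 + 3 + 3) / 5 = 17/5 = 3.4
  mean(X_3) = (5 + 4 + 8 + 2 + 5) / 5 = 24/5 = 4.8

Step 2 — sample variances and covariances s[i,j] = (1/(n-1)) · Σ_k (x_{k,i} - mean_i) · (x_{k,j} - mean_j), with n-1 = 4:
  s[X_1,X_1] = ((-4)·(-4) + (2)·(2) + (3)·(3) + (-2)·(-2) + (1)·(1)) / 4 = 34/4 = 8.5
  s[X_1,X_2] = ((-4)·(-2.4) + (2)·(2.6) + (3)·(0.6) + (-2)·(-0.4) + (1)·(-0.4)) / 4 = 17/4 = 4.25
  s[X_1,X_3] = ((-4)·(0.2) + (2)·(-0.8) + (3)·(3.2) + (-2)·(-2.8) + (1)·(0.2)) / 4 = 13/4 = 3.25
  s[X_2,X_2] = ((-2.4)·(-2.4) + (2.6)·(2.6) + (0.6)·(0.6) + (-0.4)·(-0.4) + (-0.4)·(-0.4)) / 4 = 13.2/4 = 3.3
  s[X_2,X_3] = ((-2.4)·(0.2) + (2.6)·(-0.8) + (0.6)·(3.2) + (-0.4)·(-2.8) + (-0.4)·(0.2)) / 4 = 0.4/4 = 0.1
  s[X_3,X_3] = ((0.2)·(0.2) + (-0.8)·(-0.8) + (3.2)·(3.2) + (-2.8)·(-2.8) + (0.2)·(0.2)) / 4 = 18.8/4 = 4.7
  Sample standard deviations s_i = √(s[i,i]):
  s(X_1) = √(8.5) = 2.9155
  s(X_2) = √(3.3) = 1.8166
  s(X_3) = √(4.7) = 2.1679

Step 3 — r_{ij} = s_{ij} / (s_i · s_j):
  r[X_1,X_1] = 1 (diagonal).
  r[X_1,X_2] = 4.25 / (2.9155 · 1.8166) = 4.25 / 5.2962 = 0.8025
  r[X_1,X_3] = 3.25 / (2.9155 · 2.1679) = 3.25 / 6.3206 = 0.5142
  r[X_2,X_2] = 1 (diagonal).
  r[X_2,X_3] = 0.1 / (1.8166 · 2.1679) = 0.1 / 3.9383 = 0.0254
  r[X_3,X_3] = 1 (diagonal).

R is symmetric with unit diagonal. Assembling:

R = [[1, 0.8025, 0.5142],
 [0.8025, 1, 0.0254],
 [0.5142, 0.0254, 1]]


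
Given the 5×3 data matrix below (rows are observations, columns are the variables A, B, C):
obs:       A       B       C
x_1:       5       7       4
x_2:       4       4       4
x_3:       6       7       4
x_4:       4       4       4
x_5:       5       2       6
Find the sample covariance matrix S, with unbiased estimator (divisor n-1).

Step 1 — column means:
  mean(A) = (5 + 4 + 6 + 4 + 5) / 5 = 24/5 = 4.8
  mean(B) = (7 + 4 + 7 + 4 + 2) / 5 = 24/5 = 4.8
  mean(C) = (4 + 4 + 4 + 4 + 6) / 5 = 22/5 = 4.4

Step 2 — sample covariance S[i,j] = (1/(n-1)) · Σ_k (x_{k,i} - mean_i) · (x_{k,j} - mean_j), with n-1 = 4.
  S[A,A] = ((0.2)·(0.2) + (-0.8)·(-0.8) + (1.2)·(1.2) + (-0.8)·(-0.8) + (0.2)·(0.2)) / 4 = 2.8/4 = 0.7
  S[A,B] = ((0.2)·(2.2) + (-0.8)·(-0.8) + (1.2)·(2.2) + (-0.8)·(-0.8) + (0.2)·(-2.8)) / 4 = 3.8/4 = 0.95
  S[A,C] = ((0.2)·(-0.4) + (-0.8)·(-0.4) + (1.2)·(-0.4) + (-0.8)·(-0.4) + (0.2)·(1.6)) / 4 = 0.4/4 = 0.1
  S[B,B] = ((2.2)·(2.2) + (-0.8)·(-0.8) + (2.2)·(2.2) + (-0.8)·(-0.8) + (-2.8)·(-2.8)) / 4 = 18.8/4 = 4.7
  S[B,C] = ((2.2)·(-0.4) + (-0.8)·(-0.4) + (2.2)·(-0.4) + (-0.8)·(-0.4) + (-2.8)·(1.6)) / 4 = -5.6/4 = -1.4
  S[C,C] = ((-0.4)·(-0.4) + (-0.4)·(-0.4) + (-0.4)·(-0.4) + (-0.4)·(-0.4) + (1.6)·(1.6)) / 4 = 3.2/4 = 0.8

S is symmetric (S[j,i] = S[i,j]). Assembling:

S = [[0.7, 0.95, 0.1],
 [0.95, 4.7, -1.4],
 [0.1, -1.4, 0.8]]


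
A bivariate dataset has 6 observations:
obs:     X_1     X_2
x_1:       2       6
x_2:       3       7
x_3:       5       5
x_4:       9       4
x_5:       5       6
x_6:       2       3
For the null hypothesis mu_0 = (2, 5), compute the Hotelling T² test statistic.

Step 1 — sample mean vector:
  mean(X_1) = (2 + 3 + 5 + 9 + 5 + 2) / 6 = 26/6 = 4.3333
  mean(X_2) = (6 + 7 + 5 + 4 + 6 + 3) / 6 = 31/6 = 5.1667
  x̄ = (4.3333, 5.1667),  deviation x̄ - mu_0 = (4.3333, 5.1667) - (2, 5) = (2.3333, 0.1667).

Step 2 — sample covariance matrix, S[i,j] = (1/(n-1)) · Σ_k (x_{k,i} - mean_i) · (x_{k,j} - mean_j), divisor n-1 = 5:
  S[X_1,X_1] = ((-2.3333)·(-2.3333) + (-1.3333)·(-1.3333) + (0.6667)·(0.6667) + (4.6667)·(4.6667) + (0.6667)·(0.6667) + (-2.3333)·(-2.3333)) / 5 = 35.3333/5 = 7.0667
  S[X_1,X_2] = ((-2.3333)·(0.8333) + (-1.3333)·(1.8333) + (0.6667)·(-0.1667) + (4.6667)·(-1.1667) + (0.6667)·(0.8333) + (-2.3333)·(-2.1667)) / 5 = -4.3333/5 = -0.8667
  S[X_2,X_2] = ((0.8333)·(0.8333) + (1.8333)·(1.8333) + (-0.1667)·(-0.1667) + (-1.1667)·(-1.1667) + (0.8333)·(0.8333) + (-2.1667)·(-2.1667)) / 5 = 10.8333/5 = 2.1667
  S = [[7.0667, -0.8667],
 [-0.8667, 2.1667]].

Step 3 — invert S. det(S) = 7.0667·2.1667 - (-0.8667)² = 14.56.
  S^{-1} = (1/det) · [[d, -b], [-b, a]] = [[0.1488, 0.0595],
 [0.0595, 0.4853]].

Step 4 — quadratic form (x̄ - mu_0)^T · S^{-1} · (x̄ - mu_0):
  S^{-1} · (x̄ - mu_0) = (0.3571, 0.2198),
  (x̄ - mu_0)^T · [...] = (2.3333)·(0.3571) + (0.1667)·(0.2198) = 0.87.

Step 5 — scale by n: T² = 6 · 0.87 = 5.2198.

T² ≈ 5.2198


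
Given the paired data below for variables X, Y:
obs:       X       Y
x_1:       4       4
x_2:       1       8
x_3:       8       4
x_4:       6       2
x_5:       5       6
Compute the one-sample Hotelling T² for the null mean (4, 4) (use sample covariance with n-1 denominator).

Step 1 — sample mean vector:
  mean(X) = (4 + 1 + 8 + 6 + 5) / 5 = 24/5 = 4.8
  mean(Y) = (4 + 8 + 4 + 2 + 6) / 5 = 24/5 = 4.8
  x̄ = (4.8, 4.8),  deviation x̄ - mu_0 = (4.8, 4.8) - (4, 4) = (0.8, 0.8).

Step 2 — sample covariance matrix, S[i,j] = (1/(n-1)) · Σ_k (x_{k,i} - mean_i) · (x_{k,j} - mean_j), divisor n-1 = 4:
  S[X,X] = ((-0.8)·(-0.8) + (-3.8)·(-3.8) + (3.2)·(3.2) + (1.2)·(1.2) + (0.2)·(0.2)) / 4 = 26.8/4 = 6.7
  S[X,Y] = ((-0.8)·(-0.8) + (-3.8)·(3.2) + (3.2)·(-0.8) + (1.2)·(-2.8) + (0.2)·(1.2)) / 4 = -17.2/4 = -4.3
  S[Y,Y] = ((-0.8)·(-0.8) + (3.2)·(3.2) + (-0.8)·(-0.8) + (-2.8)·(-2.8) + (1.2)·(1.2)) / 4 = 20.8/4 = 5.2
  S = [[6.7, -4.3],
 [-4.3, 5.2]].

Step 3 — invert S. det(S) = 6.7·5.2 - (-4.3)² = 16.35.
  S^{-1} = (1/det) · [[d, -b], [-b, a]] = [[0.318, 0.263],
 [0.263, 0.4098]].

Step 4 — quadratic form (x̄ - mu_0)^T · S^{-1} · (x̄ - mu_0):
  S^{-1} · (x̄ - mu_0) = (0.4648, 0.5382),
  (x̄ - mu_0)^T · [...] = (0.8)·(0.4648) + (0.8)·(0.5382) = 0.8024.

Step 5 — scale by n: T² = 5 · 0.8024 = 4.0122.

T² ≈ 4.0122


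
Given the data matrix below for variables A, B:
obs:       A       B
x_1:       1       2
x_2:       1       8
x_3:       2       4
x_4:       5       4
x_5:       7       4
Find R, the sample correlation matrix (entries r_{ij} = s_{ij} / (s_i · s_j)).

Step 1 — column means:
  mean(A) = (1 + 1 + 2 + 5 + 7) / 5 = 16/5 = 3.2
  mean(B) = (2 + 8 + 4 + 4 + 4) / 5 = 22/5 = 4.4

Step 2 — sample variances and covariances s[i,j] = (1/(n-1)) · Σ_k (x_{k,i} - mean_i) · (x_{k,j} - mean_j), with n-1 = 4:
  s[A,A] = ((-2.2)·(-2.2) + (-2.2)·(-2.2) + (-1.2)·(-1.2) + (1.8)·(1.8) + (3.8)·(3.8)) / 4 = 28.8/4 = 7.2
  s[A,B] = ((-2.2)·(-2.4) + (-2.2)·(3.6) + (-1.2)·(-0.4) + (1.8)·(-0.4) + (3.8)·(-0.4)) / 4 = -4.4/4 = -1.1
  s[B,B] = ((-2.4)·(-2.4) + (3.6)·(3.6) + (-0.4)·(-0.4) + (-0.4)·(-0.4) + (-0.4)·(-0.4)) / 4 = 19.2/4 = 4.8
  Sample standard deviations s_i = √(s[i,i]):
  s(A) = √(7.2) = 2.6833
  s(B) = √(4.8) = 2.1909

Step 3 — r_{ij} = s_{ij} / (s_i · s_j):
  r[A,A] = 1 (diagonal).
  r[A,B] = -1.1 / (2.6833 · 2.1909) = -1.1 / 5.8788 = -0.1871
  r[B,B] = 1 (diagonal).

R is symmetric with unit diagonal. Assembling:

R = [[1, -0.1871],
 [-0.1871, 1]]


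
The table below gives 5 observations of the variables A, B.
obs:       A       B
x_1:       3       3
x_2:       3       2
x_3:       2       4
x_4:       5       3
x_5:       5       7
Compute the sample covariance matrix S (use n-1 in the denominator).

Step 1 — column means:
  mean(A) = (3 + 3 + 2 + 5 + 5) / 5 = 18/5 = 3.6
  mean(B) = (3 + 2 + 4 + 3 + 7) / 5 = 19/5 = 3.8

Step 2 — sample covariance S[i,j] = (1/(n-1)) · Σ_k (x_{k,i} - mean_i) · (x_{k,j} - mean_j), with n-1 = 4.
  S[A,A] = ((-0.6)·(-0.6) + (-0.6)·(-0.6) + (-1.6)·(-1.6) + (1.4)·(1.4) + (1.4)·(1.4)) / 4 = 7.2/4 = 1.8
  S[A,B] = ((-0.6)·(-0.8) + (-0.6)·(-1.8) + (-1.6)·(0.2) + (1.4)·(-0.8) + (1.4)·(3.2)) / 4 = 4.6/4 = 1.15
  S[B,B] = ((-0.8)·(-0.8) + (-1.8)·(-1.8) + (0.2)·(0.2) + (-0.8)·(-0.8) + (3.2)·(3.2)) / 4 = 14.8/4 = 3.7

S is symmetric (S[j,i] = S[i,j]). Assembling:

S = [[1.8, 1.15],
 [1.15, 3.7]]


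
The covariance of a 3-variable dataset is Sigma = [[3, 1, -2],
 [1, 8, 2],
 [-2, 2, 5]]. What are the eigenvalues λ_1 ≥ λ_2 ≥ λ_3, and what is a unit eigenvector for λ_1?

Step 1 — characteristic polynomial p(λ) = det(λI - Sigma) = λ³ - tr·λ² + c_1·λ - det, where tr = trace, c_1 = sum of the principal 2×2 minors, det = det(Sigma):
  tr = 3 + 8 + 5 = 16,
  c_1 = (3·8 - (1)²) + (3·5 - (-2)²) + (8·5 - (2)²) = 23 + 11 + 36 = 70,
  det = 3·(8·5 - (2)²) - (1)·((1)·5 - (2)·(-2)) + (-2)·((1)·(2) - 8·(-2)) = 3·(36) - (1)·(9) + (-2)·(18) = 63.
  So p(λ) = λ³ - 16λ² + 70λ - 63.
Step 2 — look for an integer root (rational root theorem: any rational root is an integer divisor of 63). Testing λ = 9:
  p(9) = 729 - 1296 + 630 - 63 = 0  ✓
  Dividing out (λ - 9): p(λ) = (λ - 9)(λ² - 7λ + 7).
Step 3 — remaining eigenvalues from the quadratic λ² - 7λ + 7 = 0:
  Δ = 7² - 4·7 = 49 - 28 = 21,  λ = (7 ± √21)/2 = (7 ± 4.5826)/2 ≈ 5.7913 or 1.2087.
  Sorted: λ_1 = 9,  λ_2 = 5.7913,  λ_3 = 1.2087  (check: sum = 16 = tr ✓).

Step 4 — unit eigenvector for λ_1 = 9: v spans the null space of (Sigma - λ_1 I), whose rows are
  r_1 = (-6, 1, -2),  r_2 = (1, -1, 2),  r_3 = (-2, 2, -4).
  v is orthogonal to every row, so take v ∝ r_1 × r_2 = ((1)·(2) - (-2)·(-1), (-2)·(1) - (-6)·(2), (-6)·(-1) - (1)·(1)) = (0, 10, 5).
  Rescale (divide by 5): u = (0, 2, 1).
  ||u|| = √((0)² + (2)² + (1)²) = √(5) ≈ 2.2361,  v_1 = u/||u|| ≈ (0, 0.8944, 0.4472) (||v_1|| = 1).

λ_1 = 9,  λ_2 = 5.7913,  λ_3 = 1.2087;  v_1 ≈ (0, 0.8944, 0.4472)


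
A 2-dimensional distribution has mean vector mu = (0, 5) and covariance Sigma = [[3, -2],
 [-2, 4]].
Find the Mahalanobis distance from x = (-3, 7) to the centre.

Step 1 — centre the observation: (x - mu) = (-3, 2).

Step 2 — invert Sigma. det(Sigma) = 3·4 - (-2)² = 8.
  Sigma^{-1} = (1/det) · [[d, -b], [-b, a]] = [[0.5, 0.25],
 [0.25, 0.375]].

Step 3 — form the quadratic (x - mu)^T · Sigma^{-1} · (x - mu):
  Sigma^{-1} · (x - mu) = (-1, 0).
  (x - mu)^T · [Sigma^{-1} · (x - mu)] = (-3)·(-1) + (2)·(0) = 3.

Step 4 — take square root: d = √(3) ≈ 1.7321.

d(x, mu) = √(3) ≈ 1.7321


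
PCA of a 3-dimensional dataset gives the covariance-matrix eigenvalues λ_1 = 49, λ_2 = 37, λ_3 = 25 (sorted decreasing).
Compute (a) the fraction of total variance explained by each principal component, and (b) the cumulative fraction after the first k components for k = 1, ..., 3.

Step 1 — total variance = trace(Sigma) = Σ λ_i = 49 + 37 + 25 = 111.

Step 2 — fraction explained by component i = λ_i / Σ λ:
  PC1: 49/111 = 0.4414
  PC2: 37/111 = 0.3333
  PC3: 25/111 = 0.2252

Step 3 — cumulative fraction after k components = (λ_1 + ... + λ_k) / Σ λ:
  k = 1: 49/111 = 0.4414
  k = 2: (49 + 37)/111 = 86/111 = 0.7748
  k = 3: (49 + 37 + 25)/111 = 111/111 = 1

Summary (fraction, with percent):

explained: PC1 0.4414 (44.14%), PC2 0.3333 (33.33%), PC3 0.2252 (22.52%);  cumulative: 0.4414, 0.7748, 1


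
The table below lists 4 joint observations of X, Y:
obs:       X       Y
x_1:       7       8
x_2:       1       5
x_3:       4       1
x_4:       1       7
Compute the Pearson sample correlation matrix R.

Step 1 — column means:
  mean(X) = (7 + 1 + 4 + 1) / 4 = 13/4 = 3.25
  mean(Y) = (8 + 5 + 1 + 7) / 4 = 21/4 = 5.25

Step 2 — sample variances and covariances s[i,j] = (1/(n-1)) · Σ_k (x_{k,i} - mean_i) · (x_{k,j} - mean_j), with n-1 = 3:
  s[X,X] = ((3.75)·(3.75) + (-2.25)·(-2.25) + (0.75)·(0.75) + (-2.25)·(-2.25)) / 3 = 24.75/3 = 8.25
  s[X,Y] = ((3.75)·(2.75) + (-2.25)·(-0.25) + (0.75)·(-4.25) + (-2.25)·(1.75)) / 3 = 3.75/3 = 1.25
  s[Y,Y] = ((2.75)·(2.75) + (-0.25)·(-0.25) + (-4.25)·(-4.25) + (1.75)·(1.75)) / 3 = 28.75/3 = 9.5833
  Sample standard deviations s_i = √(s[i,i]):
  s(X) = √(8.25) = 2.8723
  s(Y) = √(9.5833) = 3.0957

Step 3 — r_{ij} = s_{ij} / (s_i · s_j):
  r[X,X] = 1 (diagonal).
  r[X,Y] = 1.25 / (2.8723 · 3.0957) = 1.25 / 8.8917 = 0.1406
  r[Y,Y] = 1 (diagonal).

R is symmetric with unit diagonal. Assembling:

R = [[1, 0.1406],
 [0.1406, 1]]


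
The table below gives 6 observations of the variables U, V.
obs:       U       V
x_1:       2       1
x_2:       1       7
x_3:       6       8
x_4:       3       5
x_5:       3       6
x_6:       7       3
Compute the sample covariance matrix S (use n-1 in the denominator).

Step 1 — column means:
  mean(U) = (2 + 1 + 6 + 3 + 3 + 7) / 6 = 22/6 = 3.6667
  mean(V) = (1 + 7 + 8 + 5 + 6 + 3) / 6 = 30/6 = 5

Step 2 — sample covariance S[i,j] = (1/(n-1)) · Σ_k (x_{k,i} - mean_i) · (x_{k,j} - mean_j), with n-1 = 5.
  S[U,U] = ((-1.6667)·(-1.6667) + (-2.6667)·(-2.6667) + (2.3333)·(2.3333) + (-0.6667)·(-0.6667) + (-0.6667)·(-0.6667) + (3.3333)·(3.3333)) / 5 = 27.3333/5 = 5.4667
  S[U,V] = ((-1.6667)·(-4) + (-2.6667)·(2) + (2.3333)·(3) + (-0.6667)·(0) + (-0.6667)·(1) + (3.3333)·(-2)) / 5 = 1/5 = 0.2
  S[V,V] = ((-4)·(-4) + (2)·(2) + (3)·(3) + (0)·(0) + (1)·(1) + (-2)·(-2)) / 5 = 34/5 = 6.8

S is symmetric (S[j,i] = S[i,j]). Assembling:

S = [[5.4667, 0.2],
 [0.2, 6.8]]


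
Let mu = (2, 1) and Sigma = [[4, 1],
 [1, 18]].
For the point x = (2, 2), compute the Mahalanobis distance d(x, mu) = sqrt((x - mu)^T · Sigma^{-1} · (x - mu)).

Step 1 — centre the observation: (x - mu) = (0, 1).

Step 2 — invert Sigma. det(Sigma) = 4·18 - (1)² = 71.
  Sigma^{-1} = (1/det) · [[d, -b], [-b, a]] = [[0.2535, -0.0141],
 [-0.0141, 0.0563]].

Step 3 — form the quadratic (x - mu)^T · Sigma^{-1} · (x - mu):
  Sigma^{-1} · (x - mu) = (-0.0141, 0.0563).
  (x - mu)^T · [Sigma^{-1} · (x - mu)] = (0)·(-0.0141) + (1)·(0.0563) = 0.0563.

Step 4 — take square root: d = √(0.0563) ≈ 0.2374.

d(x, mu) = √(0.0563) ≈ 0.2374
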